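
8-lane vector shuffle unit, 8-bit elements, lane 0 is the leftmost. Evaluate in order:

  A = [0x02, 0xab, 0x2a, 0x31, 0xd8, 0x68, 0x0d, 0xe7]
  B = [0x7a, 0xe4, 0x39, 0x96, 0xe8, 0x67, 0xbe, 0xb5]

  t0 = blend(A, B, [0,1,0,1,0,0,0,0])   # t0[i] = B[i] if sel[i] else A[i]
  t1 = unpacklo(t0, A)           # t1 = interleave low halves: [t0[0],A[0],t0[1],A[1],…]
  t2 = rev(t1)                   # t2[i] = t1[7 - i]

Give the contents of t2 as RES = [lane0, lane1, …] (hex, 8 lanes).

RES = [0x31, 0x96, 0x2a, 0x2a, 0xab, 0xe4, 0x02, 0x02]

t0 = [0x02, 0xe4, 0x2a, 0x96, 0xd8, 0x68, 0x0d, 0xe7]
t1 = [0x02, 0x02, 0xe4, 0xab, 0x2a, 0x2a, 0x96, 0x31]
t2 = [0x31, 0x96, 0x2a, 0x2a, 0xab, 0xe4, 0x02, 0x02]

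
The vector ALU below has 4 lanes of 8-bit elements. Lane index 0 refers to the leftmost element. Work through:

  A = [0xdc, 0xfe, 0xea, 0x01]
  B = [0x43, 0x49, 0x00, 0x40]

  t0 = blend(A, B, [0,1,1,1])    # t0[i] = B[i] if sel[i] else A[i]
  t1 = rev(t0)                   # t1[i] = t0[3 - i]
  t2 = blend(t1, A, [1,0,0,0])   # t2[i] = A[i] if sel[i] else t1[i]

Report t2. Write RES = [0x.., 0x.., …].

RES = [ 0xdc  0x00  0x49  0xdc ]

t0 = [0xdc, 0x49, 0x00, 0x40]
t1 = [0x40, 0x00, 0x49, 0xdc]
t2 = [0xdc, 0x00, 0x49, 0xdc]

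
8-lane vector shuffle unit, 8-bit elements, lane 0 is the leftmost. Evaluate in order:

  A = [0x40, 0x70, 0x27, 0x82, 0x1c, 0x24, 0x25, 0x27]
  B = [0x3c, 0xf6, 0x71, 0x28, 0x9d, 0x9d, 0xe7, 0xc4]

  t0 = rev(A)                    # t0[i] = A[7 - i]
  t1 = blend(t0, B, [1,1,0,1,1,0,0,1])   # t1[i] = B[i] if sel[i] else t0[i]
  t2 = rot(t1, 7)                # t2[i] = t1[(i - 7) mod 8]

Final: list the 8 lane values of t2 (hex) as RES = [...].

RES = [0xf6, 0x24, 0x28, 0x9d, 0x27, 0x70, 0xc4, 0x3c]

t0 = [0x27, 0x25, 0x24, 0x1c, 0x82, 0x27, 0x70, 0x40]
t1 = [0x3c, 0xf6, 0x24, 0x28, 0x9d, 0x27, 0x70, 0xc4]
t2 = [0xf6, 0x24, 0x28, 0x9d, 0x27, 0x70, 0xc4, 0x3c]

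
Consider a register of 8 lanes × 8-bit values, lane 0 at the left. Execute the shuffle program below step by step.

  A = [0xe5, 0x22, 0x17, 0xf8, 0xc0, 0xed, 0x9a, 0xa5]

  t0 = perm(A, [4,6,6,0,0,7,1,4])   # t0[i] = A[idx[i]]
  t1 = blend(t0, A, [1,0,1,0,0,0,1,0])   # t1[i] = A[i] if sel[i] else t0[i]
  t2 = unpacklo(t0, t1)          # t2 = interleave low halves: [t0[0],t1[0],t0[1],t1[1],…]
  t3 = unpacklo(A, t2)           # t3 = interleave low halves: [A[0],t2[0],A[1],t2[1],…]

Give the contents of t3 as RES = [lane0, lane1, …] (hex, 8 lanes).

RES = [ 0xe5  0xc0  0x22  0xe5  0x17  0x9a  0xf8  0x9a ]

t0 = [0xc0, 0x9a, 0x9a, 0xe5, 0xe5, 0xa5, 0x22, 0xc0]
t1 = [0xe5, 0x9a, 0x17, 0xe5, 0xe5, 0xa5, 0x9a, 0xc0]
t2 = [0xc0, 0xe5, 0x9a, 0x9a, 0x9a, 0x17, 0xe5, 0xe5]
t3 = [0xe5, 0xc0, 0x22, 0xe5, 0x17, 0x9a, 0xf8, 0x9a]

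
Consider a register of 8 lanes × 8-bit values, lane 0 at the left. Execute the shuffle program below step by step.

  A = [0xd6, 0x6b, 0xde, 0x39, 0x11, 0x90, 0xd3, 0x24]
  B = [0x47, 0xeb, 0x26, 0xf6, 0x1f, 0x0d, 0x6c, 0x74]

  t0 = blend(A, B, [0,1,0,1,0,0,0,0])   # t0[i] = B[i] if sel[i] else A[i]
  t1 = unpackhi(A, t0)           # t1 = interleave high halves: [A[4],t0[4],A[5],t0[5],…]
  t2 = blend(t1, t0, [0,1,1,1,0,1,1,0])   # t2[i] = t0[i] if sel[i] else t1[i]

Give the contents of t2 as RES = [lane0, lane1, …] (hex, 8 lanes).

RES = [0x11, 0xeb, 0xde, 0xf6, 0xd3, 0x90, 0xd3, 0x24]

t0 = [0xd6, 0xeb, 0xde, 0xf6, 0x11, 0x90, 0xd3, 0x24]
t1 = [0x11, 0x11, 0x90, 0x90, 0xd3, 0xd3, 0x24, 0x24]
t2 = [0x11, 0xeb, 0xde, 0xf6, 0xd3, 0x90, 0xd3, 0x24]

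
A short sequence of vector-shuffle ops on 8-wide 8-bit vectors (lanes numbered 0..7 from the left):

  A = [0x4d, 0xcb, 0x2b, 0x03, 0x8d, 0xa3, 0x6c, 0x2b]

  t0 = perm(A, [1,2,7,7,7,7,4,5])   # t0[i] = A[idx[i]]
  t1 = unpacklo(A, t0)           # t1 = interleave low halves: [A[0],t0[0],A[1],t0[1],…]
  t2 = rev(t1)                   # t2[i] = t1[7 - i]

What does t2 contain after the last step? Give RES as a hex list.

RES = [ 0x2b  0x03  0x2b  0x2b  0x2b  0xcb  0xcb  0x4d ]

→ t0 |cb|2b|2b|2b|2b|2b|8d|a3|
→ t1 |4d|cb|cb|2b|2b|2b|03|2b|
→ t2 |2b|03|2b|2b|2b|cb|cb|4d|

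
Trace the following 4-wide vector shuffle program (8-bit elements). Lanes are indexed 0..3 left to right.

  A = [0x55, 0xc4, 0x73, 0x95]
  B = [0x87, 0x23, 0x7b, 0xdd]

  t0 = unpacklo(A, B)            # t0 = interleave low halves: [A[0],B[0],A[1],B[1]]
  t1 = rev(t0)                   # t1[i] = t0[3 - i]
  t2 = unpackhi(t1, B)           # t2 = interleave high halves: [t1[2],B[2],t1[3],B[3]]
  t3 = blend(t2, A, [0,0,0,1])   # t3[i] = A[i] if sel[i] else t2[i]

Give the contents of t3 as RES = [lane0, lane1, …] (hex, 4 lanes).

t0 = [0x55, 0x87, 0xc4, 0x23]
t1 = [0x23, 0xc4, 0x87, 0x55]
t2 = [0x87, 0x7b, 0x55, 0xdd]
t3 = [0x87, 0x7b, 0x55, 0x95]

RES = [0x87, 0x7b, 0x55, 0x95]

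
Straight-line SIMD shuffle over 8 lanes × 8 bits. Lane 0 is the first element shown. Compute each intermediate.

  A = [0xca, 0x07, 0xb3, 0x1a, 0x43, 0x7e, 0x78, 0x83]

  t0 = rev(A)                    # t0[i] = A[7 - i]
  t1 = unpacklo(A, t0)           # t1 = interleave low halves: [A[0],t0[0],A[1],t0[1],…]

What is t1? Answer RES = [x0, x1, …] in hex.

RES = [0xca, 0x83, 0x07, 0x78, 0xb3, 0x7e, 0x1a, 0x43]

  t0: 83 78 7e 43 1a b3 07 ca
  t1: ca 83 07 78 b3 7e 1a 43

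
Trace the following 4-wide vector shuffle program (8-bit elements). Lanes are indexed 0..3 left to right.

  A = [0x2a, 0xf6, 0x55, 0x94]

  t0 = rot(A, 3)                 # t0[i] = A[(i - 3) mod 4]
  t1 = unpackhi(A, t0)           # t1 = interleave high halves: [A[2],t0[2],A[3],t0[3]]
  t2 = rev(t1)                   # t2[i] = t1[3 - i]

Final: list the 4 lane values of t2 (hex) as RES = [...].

RES = [ 0x2a  0x94  0x94  0x55 ]

→ t0 |f6|55|94|2a|
→ t1 |55|94|94|2a|
→ t2 |2a|94|94|55|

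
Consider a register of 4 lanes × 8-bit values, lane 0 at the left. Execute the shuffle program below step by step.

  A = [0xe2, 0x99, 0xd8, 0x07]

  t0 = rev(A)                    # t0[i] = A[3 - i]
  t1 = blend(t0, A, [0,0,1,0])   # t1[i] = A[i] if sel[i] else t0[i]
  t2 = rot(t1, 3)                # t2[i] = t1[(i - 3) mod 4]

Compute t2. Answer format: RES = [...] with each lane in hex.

RES = [0xd8, 0xd8, 0xe2, 0x07]

t0 = [0x07, 0xd8, 0x99, 0xe2]
t1 = [0x07, 0xd8, 0xd8, 0xe2]
t2 = [0xd8, 0xd8, 0xe2, 0x07]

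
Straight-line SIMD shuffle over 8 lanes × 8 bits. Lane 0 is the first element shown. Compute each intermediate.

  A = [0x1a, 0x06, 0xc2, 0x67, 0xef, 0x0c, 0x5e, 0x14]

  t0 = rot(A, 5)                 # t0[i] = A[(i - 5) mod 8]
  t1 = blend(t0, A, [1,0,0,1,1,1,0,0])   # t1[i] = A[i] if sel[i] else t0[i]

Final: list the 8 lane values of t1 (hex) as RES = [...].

→ t0 |67|ef|0c|5e|14|1a|06|c2|
→ t1 |1a|ef|0c|67|ef|0c|06|c2|

RES = [0x1a, 0xef, 0x0c, 0x67, 0xef, 0x0c, 0x06, 0xc2]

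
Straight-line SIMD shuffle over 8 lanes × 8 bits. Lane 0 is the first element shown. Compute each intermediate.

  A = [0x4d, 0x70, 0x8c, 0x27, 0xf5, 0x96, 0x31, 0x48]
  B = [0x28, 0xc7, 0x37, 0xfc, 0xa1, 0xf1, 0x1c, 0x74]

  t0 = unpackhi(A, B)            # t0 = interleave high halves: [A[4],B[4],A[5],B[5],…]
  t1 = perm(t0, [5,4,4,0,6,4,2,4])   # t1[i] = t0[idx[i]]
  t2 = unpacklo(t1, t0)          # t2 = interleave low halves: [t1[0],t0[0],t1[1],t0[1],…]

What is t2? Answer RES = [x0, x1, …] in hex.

RES = [ 0x1c  0xf5  0x31  0xa1  0x31  0x96  0xf5  0xf1 ]

t0 = [0xf5, 0xa1, 0x96, 0xf1, 0x31, 0x1c, 0x48, 0x74]
t1 = [0x1c, 0x31, 0x31, 0xf5, 0x48, 0x31, 0x96, 0x31]
t2 = [0x1c, 0xf5, 0x31, 0xa1, 0x31, 0x96, 0xf5, 0xf1]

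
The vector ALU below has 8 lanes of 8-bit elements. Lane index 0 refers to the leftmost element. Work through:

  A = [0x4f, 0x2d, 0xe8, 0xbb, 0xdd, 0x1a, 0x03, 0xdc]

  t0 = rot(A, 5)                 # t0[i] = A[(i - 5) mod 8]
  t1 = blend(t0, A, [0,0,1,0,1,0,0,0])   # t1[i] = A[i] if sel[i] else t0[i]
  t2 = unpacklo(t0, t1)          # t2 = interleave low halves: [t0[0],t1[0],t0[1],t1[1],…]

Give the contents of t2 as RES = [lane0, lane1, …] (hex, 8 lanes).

RES = [0xbb, 0xbb, 0xdd, 0xdd, 0x1a, 0xe8, 0x03, 0x03]

t0 = [0xbb, 0xdd, 0x1a, 0x03, 0xdc, 0x4f, 0x2d, 0xe8]
t1 = [0xbb, 0xdd, 0xe8, 0x03, 0xdd, 0x4f, 0x2d, 0xe8]
t2 = [0xbb, 0xbb, 0xdd, 0xdd, 0x1a, 0xe8, 0x03, 0x03]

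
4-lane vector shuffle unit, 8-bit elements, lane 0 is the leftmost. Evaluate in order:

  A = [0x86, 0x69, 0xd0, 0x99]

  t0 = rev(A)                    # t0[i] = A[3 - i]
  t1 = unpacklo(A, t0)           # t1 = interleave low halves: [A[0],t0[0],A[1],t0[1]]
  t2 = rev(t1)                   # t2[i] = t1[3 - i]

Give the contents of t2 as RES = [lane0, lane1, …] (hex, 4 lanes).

RES = [0xd0, 0x69, 0x99, 0x86]

t0 = [0x99, 0xd0, 0x69, 0x86]
t1 = [0x86, 0x99, 0x69, 0xd0]
t2 = [0xd0, 0x69, 0x99, 0x86]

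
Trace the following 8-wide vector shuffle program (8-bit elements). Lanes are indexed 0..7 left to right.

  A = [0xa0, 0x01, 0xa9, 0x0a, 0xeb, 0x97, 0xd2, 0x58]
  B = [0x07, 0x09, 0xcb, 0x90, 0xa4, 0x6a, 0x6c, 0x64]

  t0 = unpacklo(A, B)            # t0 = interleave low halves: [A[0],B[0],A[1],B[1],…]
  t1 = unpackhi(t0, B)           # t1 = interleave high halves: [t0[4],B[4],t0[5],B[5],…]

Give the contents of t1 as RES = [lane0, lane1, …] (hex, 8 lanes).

RES = [ 0xa9  0xa4  0xcb  0x6a  0x0a  0x6c  0x90  0x64 ]

→ t0 |a0|07|01|09|a9|cb|0a|90|
→ t1 |a9|a4|cb|6a|0a|6c|90|64|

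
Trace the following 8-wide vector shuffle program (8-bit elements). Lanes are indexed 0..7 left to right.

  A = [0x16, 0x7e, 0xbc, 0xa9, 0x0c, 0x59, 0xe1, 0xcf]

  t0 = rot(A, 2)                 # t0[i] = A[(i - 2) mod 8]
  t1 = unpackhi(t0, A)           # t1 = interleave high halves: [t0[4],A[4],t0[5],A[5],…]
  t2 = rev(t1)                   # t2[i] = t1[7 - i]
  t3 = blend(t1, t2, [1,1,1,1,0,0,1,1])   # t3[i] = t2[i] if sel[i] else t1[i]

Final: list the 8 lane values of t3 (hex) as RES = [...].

t0 = [0xe1, 0xcf, 0x16, 0x7e, 0xbc, 0xa9, 0x0c, 0x59]
t1 = [0xbc, 0x0c, 0xa9, 0x59, 0x0c, 0xe1, 0x59, 0xcf]
t2 = [0xcf, 0x59, 0xe1, 0x0c, 0x59, 0xa9, 0x0c, 0xbc]
t3 = [0xcf, 0x59, 0xe1, 0x0c, 0x0c, 0xe1, 0x0c, 0xbc]

RES = [0xcf, 0x59, 0xe1, 0x0c, 0x0c, 0xe1, 0x0c, 0xbc]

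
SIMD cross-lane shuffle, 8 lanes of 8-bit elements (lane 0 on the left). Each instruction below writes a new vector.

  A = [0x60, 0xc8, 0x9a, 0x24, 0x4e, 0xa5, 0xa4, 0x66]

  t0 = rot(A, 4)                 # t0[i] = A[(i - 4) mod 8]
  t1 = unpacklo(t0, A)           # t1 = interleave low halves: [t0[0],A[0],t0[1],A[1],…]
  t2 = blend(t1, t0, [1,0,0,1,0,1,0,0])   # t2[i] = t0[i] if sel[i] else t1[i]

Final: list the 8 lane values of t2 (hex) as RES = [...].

RES = [0x4e, 0x60, 0xa5, 0x66, 0xa4, 0xc8, 0x66, 0x24]

→ t0 |4e|a5|a4|66|60|c8|9a|24|
→ t1 |4e|60|a5|c8|a4|9a|66|24|
→ t2 |4e|60|a5|66|a4|c8|66|24|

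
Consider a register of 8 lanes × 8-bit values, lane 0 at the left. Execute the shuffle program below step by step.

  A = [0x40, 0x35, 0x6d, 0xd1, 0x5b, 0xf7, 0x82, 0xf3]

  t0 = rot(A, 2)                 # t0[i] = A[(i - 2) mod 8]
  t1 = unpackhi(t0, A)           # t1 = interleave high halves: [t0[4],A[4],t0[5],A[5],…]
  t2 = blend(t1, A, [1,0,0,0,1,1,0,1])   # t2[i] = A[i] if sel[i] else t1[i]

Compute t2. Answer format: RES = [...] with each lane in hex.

  t0: 82 f3 40 35 6d d1 5b f7
  t1: 6d 5b d1 f7 5b 82 f7 f3
  t2: 40 5b d1 f7 5b f7 f7 f3

RES = [0x40, 0x5b, 0xd1, 0xf7, 0x5b, 0xf7, 0xf7, 0xf3]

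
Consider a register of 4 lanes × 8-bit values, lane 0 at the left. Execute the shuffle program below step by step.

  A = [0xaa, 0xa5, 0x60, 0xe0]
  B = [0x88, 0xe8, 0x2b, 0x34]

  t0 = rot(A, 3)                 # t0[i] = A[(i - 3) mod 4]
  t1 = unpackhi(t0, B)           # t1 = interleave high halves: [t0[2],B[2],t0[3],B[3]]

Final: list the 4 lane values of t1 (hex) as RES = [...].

RES = [ 0xe0  0x2b  0xaa  0x34 ]

t0 = [0xa5, 0x60, 0xe0, 0xaa]
t1 = [0xe0, 0x2b, 0xaa, 0x34]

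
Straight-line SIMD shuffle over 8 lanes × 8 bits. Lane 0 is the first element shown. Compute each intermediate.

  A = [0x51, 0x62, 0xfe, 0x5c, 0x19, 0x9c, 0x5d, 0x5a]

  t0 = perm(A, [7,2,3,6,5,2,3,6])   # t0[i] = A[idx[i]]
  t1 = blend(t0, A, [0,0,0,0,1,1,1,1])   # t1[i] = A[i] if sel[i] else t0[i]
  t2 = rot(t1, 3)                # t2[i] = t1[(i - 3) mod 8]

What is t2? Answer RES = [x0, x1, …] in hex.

RES = [ 0x9c  0x5d  0x5a  0x5a  0xfe  0x5c  0x5d  0x19 ]

  t0: 5a fe 5c 5d 9c fe 5c 5d
  t1: 5a fe 5c 5d 19 9c 5d 5a
  t2: 9c 5d 5a 5a fe 5c 5d 19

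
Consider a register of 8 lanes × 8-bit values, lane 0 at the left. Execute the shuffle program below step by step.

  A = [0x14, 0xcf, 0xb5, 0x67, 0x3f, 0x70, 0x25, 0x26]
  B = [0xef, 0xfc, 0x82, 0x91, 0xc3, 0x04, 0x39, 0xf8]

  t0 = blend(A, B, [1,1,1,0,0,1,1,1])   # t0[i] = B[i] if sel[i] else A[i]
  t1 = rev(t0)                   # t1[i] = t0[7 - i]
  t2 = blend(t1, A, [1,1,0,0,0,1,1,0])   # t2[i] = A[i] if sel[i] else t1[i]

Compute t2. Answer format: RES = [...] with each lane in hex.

  t0: ef fc 82 67 3f 04 39 f8
  t1: f8 39 04 3f 67 82 fc ef
  t2: 14 cf 04 3f 67 70 25 ef

RES = [ 0x14  0xcf  0x04  0x3f  0x67  0x70  0x25  0xef ]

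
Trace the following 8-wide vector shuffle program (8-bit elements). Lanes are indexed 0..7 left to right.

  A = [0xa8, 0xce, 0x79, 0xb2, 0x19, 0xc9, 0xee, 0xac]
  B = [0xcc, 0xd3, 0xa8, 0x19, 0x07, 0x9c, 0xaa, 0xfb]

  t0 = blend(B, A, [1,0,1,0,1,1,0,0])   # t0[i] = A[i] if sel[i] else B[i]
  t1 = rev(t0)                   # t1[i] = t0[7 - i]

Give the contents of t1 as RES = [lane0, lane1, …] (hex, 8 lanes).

RES = [0xfb, 0xaa, 0xc9, 0x19, 0x19, 0x79, 0xd3, 0xa8]

→ t0 |a8|d3|79|19|19|c9|aa|fb|
→ t1 |fb|aa|c9|19|19|79|d3|a8|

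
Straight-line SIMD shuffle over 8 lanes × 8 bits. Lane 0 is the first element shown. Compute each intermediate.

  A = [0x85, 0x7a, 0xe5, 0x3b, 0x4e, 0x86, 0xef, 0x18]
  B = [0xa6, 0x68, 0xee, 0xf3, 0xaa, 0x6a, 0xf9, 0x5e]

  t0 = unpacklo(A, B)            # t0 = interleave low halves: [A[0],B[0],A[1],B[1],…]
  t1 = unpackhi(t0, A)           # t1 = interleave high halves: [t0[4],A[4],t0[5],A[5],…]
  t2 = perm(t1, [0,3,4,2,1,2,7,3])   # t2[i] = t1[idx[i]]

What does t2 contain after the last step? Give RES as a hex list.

RES = [0xe5, 0x86, 0x3b, 0xee, 0x4e, 0xee, 0x18, 0x86]

  t0: 85 a6 7a 68 e5 ee 3b f3
  t1: e5 4e ee 86 3b ef f3 18
  t2: e5 86 3b ee 4e ee 18 86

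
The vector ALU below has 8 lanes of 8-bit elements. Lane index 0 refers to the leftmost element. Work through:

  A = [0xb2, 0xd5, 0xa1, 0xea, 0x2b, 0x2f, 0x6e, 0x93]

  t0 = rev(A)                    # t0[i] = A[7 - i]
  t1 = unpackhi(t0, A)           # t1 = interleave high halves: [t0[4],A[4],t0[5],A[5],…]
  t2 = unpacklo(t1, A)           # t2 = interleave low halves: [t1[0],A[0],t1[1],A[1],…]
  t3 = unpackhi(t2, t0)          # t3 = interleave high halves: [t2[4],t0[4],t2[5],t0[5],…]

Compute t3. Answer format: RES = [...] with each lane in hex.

  t0: 93 6e 2f 2b ea a1 d5 b2
  t1: ea 2b a1 2f d5 6e b2 93
  t2: ea b2 2b d5 a1 a1 2f ea
  t3: a1 ea a1 a1 2f d5 ea b2

RES = [ 0xa1  0xea  0xa1  0xa1  0x2f  0xd5  0xea  0xb2 ]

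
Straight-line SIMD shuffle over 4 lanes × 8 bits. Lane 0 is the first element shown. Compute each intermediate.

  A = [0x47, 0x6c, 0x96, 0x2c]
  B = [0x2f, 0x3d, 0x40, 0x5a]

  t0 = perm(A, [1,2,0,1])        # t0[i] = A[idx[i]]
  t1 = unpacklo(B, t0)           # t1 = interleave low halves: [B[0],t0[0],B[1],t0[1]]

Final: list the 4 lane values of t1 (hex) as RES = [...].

RES = [ 0x2f  0x6c  0x3d  0x96 ]

t0 = [0x6c, 0x96, 0x47, 0x6c]
t1 = [0x2f, 0x6c, 0x3d, 0x96]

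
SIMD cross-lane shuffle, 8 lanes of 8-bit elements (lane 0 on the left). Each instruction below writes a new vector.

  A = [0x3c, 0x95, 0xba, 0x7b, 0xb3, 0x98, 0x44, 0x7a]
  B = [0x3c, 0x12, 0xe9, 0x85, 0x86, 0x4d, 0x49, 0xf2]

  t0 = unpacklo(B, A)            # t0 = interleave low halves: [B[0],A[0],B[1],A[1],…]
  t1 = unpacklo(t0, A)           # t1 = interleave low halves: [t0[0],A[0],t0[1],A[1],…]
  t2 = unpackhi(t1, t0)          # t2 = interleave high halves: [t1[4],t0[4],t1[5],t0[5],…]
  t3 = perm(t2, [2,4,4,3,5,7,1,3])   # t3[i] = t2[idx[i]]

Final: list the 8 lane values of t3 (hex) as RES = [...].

RES = [0xba, 0x95, 0x95, 0xba, 0x85, 0x7b, 0xe9, 0xba]

  t0: 3c 3c 12 95 e9 ba 85 7b
  t1: 3c 3c 3c 95 12 ba 95 7b
  t2: 12 e9 ba ba 95 85 7b 7b
  t3: ba 95 95 ba 85 7b e9 ba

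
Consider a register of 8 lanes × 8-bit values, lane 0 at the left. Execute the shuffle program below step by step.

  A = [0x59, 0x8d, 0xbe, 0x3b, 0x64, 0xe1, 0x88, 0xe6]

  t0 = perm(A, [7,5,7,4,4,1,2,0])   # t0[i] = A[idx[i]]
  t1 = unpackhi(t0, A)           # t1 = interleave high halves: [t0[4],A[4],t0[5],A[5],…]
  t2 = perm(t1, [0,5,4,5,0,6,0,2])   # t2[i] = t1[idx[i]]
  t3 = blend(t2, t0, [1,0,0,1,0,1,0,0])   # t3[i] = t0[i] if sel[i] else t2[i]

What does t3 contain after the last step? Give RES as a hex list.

RES = [0xe6, 0x88, 0xbe, 0x64, 0x64, 0x8d, 0x64, 0x8d]

  t0: e6 e1 e6 64 64 8d be 59
  t1: 64 64 8d e1 be 88 59 e6
  t2: 64 88 be 88 64 59 64 8d
  t3: e6 88 be 64 64 8d 64 8d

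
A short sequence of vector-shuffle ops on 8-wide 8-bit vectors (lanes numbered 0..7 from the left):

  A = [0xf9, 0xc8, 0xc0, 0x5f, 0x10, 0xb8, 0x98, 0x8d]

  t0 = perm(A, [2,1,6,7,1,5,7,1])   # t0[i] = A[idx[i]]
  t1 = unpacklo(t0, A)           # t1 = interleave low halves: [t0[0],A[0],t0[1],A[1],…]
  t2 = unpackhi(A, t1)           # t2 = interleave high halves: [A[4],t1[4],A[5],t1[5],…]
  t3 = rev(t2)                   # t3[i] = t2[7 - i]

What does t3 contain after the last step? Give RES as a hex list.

RES = [ 0x5f  0x8d  0x8d  0x98  0xc0  0xb8  0x98  0x10 ]

→ t0 |c0|c8|98|8d|c8|b8|8d|c8|
→ t1 |c0|f9|c8|c8|98|c0|8d|5f|
→ t2 |10|98|b8|c0|98|8d|8d|5f|
→ t3 |5f|8d|8d|98|c0|b8|98|10|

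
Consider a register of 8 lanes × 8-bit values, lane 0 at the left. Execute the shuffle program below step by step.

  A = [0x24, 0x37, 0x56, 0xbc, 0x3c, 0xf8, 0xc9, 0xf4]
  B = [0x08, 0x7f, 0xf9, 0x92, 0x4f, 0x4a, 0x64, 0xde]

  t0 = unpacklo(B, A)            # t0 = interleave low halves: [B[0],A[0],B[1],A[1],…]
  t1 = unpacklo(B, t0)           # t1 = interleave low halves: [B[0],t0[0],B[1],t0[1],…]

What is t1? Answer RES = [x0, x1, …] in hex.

RES = [ 0x08  0x08  0x7f  0x24  0xf9  0x7f  0x92  0x37 ]

→ t0 |08|24|7f|37|f9|56|92|bc|
→ t1 |08|08|7f|24|f9|7f|92|37|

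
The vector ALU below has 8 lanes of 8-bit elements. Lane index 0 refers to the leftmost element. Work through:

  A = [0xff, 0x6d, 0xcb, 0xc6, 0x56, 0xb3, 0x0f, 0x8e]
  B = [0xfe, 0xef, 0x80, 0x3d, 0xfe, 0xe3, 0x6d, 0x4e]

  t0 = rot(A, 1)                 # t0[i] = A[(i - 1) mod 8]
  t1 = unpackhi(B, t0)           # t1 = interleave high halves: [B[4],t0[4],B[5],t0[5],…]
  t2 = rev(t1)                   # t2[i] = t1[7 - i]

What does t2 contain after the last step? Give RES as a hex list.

RES = [0x0f, 0x4e, 0xb3, 0x6d, 0x56, 0xe3, 0xc6, 0xfe]

t0 = [0x8e, 0xff, 0x6d, 0xcb, 0xc6, 0x56, 0xb3, 0x0f]
t1 = [0xfe, 0xc6, 0xe3, 0x56, 0x6d, 0xb3, 0x4e, 0x0f]
t2 = [0x0f, 0x4e, 0xb3, 0x6d, 0x56, 0xe3, 0xc6, 0xfe]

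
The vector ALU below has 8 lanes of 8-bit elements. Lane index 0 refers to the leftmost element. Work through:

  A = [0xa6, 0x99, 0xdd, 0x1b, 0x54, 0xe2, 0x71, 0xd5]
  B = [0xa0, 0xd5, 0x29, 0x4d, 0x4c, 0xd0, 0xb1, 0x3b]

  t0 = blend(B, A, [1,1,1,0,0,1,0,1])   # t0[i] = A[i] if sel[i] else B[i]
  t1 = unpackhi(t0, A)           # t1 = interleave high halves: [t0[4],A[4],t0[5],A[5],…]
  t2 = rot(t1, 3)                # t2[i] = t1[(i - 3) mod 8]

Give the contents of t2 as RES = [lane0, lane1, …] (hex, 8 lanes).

→ t0 |a6|99|dd|4d|4c|e2|b1|d5|
→ t1 |4c|54|e2|e2|b1|71|d5|d5|
→ t2 |71|d5|d5|4c|54|e2|e2|b1|

RES = [ 0x71  0xd5  0xd5  0x4c  0x54  0xe2  0xe2  0xb1 ]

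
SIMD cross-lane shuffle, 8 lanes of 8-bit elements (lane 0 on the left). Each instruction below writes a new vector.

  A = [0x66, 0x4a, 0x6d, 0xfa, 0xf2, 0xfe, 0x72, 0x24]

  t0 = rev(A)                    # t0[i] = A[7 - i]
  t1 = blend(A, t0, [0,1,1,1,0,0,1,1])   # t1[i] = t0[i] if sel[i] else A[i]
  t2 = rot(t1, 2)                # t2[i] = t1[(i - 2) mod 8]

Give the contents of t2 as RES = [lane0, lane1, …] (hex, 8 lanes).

RES = [0x4a, 0x66, 0x66, 0x72, 0xfe, 0xf2, 0xf2, 0xfe]

t0 = [0x24, 0x72, 0xfe, 0xf2, 0xfa, 0x6d, 0x4a, 0x66]
t1 = [0x66, 0x72, 0xfe, 0xf2, 0xf2, 0xfe, 0x4a, 0x66]
t2 = [0x4a, 0x66, 0x66, 0x72, 0xfe, 0xf2, 0xf2, 0xfe]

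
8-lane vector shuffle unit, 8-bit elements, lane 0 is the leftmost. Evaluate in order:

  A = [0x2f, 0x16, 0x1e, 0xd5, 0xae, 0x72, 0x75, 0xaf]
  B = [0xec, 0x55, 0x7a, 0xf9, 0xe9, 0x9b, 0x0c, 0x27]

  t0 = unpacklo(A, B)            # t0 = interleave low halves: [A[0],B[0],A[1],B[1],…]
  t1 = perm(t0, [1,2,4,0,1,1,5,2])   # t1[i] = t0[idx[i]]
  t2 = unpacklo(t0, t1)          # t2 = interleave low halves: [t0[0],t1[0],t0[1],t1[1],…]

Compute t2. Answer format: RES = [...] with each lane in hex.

RES = [0x2f, 0xec, 0xec, 0x16, 0x16, 0x1e, 0x55, 0x2f]

  t0: 2f ec 16 55 1e 7a d5 f9
  t1: ec 16 1e 2f ec ec 7a 16
  t2: 2f ec ec 16 16 1e 55 2f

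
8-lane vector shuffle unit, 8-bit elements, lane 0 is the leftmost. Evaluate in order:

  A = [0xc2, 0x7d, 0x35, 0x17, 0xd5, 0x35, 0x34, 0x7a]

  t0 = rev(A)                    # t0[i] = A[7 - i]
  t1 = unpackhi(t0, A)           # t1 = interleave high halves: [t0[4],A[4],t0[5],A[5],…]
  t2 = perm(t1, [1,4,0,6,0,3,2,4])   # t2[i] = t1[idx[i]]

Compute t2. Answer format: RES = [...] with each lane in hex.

RES = [ 0xd5  0x7d  0x17  0xc2  0x17  0x35  0x35  0x7d ]

t0 = [0x7a, 0x34, 0x35, 0xd5, 0x17, 0x35, 0x7d, 0xc2]
t1 = [0x17, 0xd5, 0x35, 0x35, 0x7d, 0x34, 0xc2, 0x7a]
t2 = [0xd5, 0x7d, 0x17, 0xc2, 0x17, 0x35, 0x35, 0x7d]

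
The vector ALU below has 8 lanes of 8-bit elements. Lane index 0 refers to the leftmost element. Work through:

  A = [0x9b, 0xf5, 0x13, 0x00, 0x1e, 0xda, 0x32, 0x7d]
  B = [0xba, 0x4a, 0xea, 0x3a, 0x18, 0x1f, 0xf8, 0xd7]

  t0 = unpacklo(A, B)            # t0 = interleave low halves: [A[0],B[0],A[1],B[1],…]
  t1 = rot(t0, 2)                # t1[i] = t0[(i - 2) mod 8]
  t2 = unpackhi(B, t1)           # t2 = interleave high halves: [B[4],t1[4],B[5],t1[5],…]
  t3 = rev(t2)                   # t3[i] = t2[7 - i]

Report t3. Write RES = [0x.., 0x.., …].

RES = [0xea, 0xd7, 0x13, 0xf8, 0x4a, 0x1f, 0xf5, 0x18]

  t0: 9b ba f5 4a 13 ea 00 3a
  t1: 00 3a 9b ba f5 4a 13 ea
  t2: 18 f5 1f 4a f8 13 d7 ea
  t3: ea d7 13 f8 4a 1f f5 18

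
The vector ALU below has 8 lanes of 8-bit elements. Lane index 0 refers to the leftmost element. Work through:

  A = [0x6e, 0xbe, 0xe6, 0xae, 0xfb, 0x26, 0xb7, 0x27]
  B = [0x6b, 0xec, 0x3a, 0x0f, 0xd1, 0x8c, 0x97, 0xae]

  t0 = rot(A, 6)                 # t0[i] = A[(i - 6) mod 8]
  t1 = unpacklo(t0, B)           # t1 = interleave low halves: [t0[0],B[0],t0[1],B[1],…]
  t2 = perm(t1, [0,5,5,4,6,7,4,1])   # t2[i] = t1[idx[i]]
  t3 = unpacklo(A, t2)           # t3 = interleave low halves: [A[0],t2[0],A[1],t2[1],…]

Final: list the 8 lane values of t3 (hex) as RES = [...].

RES = [ 0x6e  0xe6  0xbe  0x3a  0xe6  0x3a  0xae  0xfb ]

→ t0 |e6|ae|fb|26|b7|27|6e|be|
→ t1 |e6|6b|ae|ec|fb|3a|26|0f|
→ t2 |e6|3a|3a|fb|26|0f|fb|6b|
→ t3 |6e|e6|be|3a|e6|3a|ae|fb|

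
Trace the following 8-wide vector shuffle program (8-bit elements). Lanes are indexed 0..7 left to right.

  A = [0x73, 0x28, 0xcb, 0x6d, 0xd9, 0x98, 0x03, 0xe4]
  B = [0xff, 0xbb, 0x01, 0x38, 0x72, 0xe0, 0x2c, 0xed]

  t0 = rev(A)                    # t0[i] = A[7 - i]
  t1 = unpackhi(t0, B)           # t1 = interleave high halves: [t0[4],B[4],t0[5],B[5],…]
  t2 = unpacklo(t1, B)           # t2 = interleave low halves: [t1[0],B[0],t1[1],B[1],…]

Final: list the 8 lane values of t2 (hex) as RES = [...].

  t0: e4 03 98 d9 6d cb 28 73
  t1: 6d 72 cb e0 28 2c 73 ed
  t2: 6d ff 72 bb cb 01 e0 38

RES = [ 0x6d  0xff  0x72  0xbb  0xcb  0x01  0xe0  0x38 ]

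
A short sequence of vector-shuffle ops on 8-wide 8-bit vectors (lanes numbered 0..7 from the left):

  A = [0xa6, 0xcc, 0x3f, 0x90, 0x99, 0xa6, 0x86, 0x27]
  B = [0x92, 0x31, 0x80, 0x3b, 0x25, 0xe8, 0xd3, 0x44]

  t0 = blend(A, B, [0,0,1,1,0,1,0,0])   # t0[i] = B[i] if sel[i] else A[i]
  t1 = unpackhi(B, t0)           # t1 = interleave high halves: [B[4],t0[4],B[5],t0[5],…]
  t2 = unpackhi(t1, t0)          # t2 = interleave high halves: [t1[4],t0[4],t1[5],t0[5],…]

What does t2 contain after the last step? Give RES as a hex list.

  t0: a6 cc 80 3b 99 e8 86 27
  t1: 25 99 e8 e8 d3 86 44 27
  t2: d3 99 86 e8 44 86 27 27

RES = [ 0xd3  0x99  0x86  0xe8  0x44  0x86  0x27  0x27 ]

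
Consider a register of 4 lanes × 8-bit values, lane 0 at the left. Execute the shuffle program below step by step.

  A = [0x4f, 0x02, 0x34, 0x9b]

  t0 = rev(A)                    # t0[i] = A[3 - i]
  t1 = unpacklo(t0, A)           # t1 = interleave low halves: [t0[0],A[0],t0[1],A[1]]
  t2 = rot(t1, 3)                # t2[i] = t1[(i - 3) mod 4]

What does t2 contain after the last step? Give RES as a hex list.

RES = [ 0x4f  0x34  0x02  0x9b ]

→ t0 |9b|34|02|4f|
→ t1 |9b|4f|34|02|
→ t2 |4f|34|02|9b|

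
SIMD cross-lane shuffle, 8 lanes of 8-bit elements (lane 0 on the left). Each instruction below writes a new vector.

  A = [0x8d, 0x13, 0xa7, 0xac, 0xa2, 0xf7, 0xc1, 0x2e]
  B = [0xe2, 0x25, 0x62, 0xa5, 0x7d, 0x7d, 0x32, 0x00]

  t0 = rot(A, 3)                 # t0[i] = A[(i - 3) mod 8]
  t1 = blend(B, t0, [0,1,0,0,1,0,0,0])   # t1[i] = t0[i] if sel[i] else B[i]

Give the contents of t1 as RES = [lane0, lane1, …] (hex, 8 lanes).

→ t0 |f7|c1|2e|8d|13|a7|ac|a2|
→ t1 |e2|c1|62|a5|13|7d|32|00|

RES = [ 0xe2  0xc1  0x62  0xa5  0x13  0x7d  0x32  0x00 ]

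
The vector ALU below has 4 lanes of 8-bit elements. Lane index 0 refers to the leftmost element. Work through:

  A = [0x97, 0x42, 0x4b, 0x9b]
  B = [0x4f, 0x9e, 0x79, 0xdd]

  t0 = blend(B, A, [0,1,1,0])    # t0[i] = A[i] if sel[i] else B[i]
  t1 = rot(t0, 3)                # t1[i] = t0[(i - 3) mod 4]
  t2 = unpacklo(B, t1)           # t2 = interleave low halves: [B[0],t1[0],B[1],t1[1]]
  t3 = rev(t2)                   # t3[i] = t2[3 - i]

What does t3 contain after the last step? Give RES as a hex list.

→ t0 |4f|42|4b|dd|
→ t1 |42|4b|dd|4f|
→ t2 |4f|42|9e|4b|
→ t3 |4b|9e|42|4f|

RES = [0x4b, 0x9e, 0x42, 0x4f]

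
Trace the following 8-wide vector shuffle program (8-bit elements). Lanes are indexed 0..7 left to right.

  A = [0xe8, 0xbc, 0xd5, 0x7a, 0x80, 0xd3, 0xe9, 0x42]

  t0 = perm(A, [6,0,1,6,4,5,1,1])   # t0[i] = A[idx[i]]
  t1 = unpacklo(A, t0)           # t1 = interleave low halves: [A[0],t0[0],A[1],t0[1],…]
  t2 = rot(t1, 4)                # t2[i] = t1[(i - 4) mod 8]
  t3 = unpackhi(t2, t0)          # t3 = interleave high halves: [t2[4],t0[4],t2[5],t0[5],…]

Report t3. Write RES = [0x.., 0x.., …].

t0 = [0xe9, 0xe8, 0xbc, 0xe9, 0x80, 0xd3, 0xbc, 0xbc]
t1 = [0xe8, 0xe9, 0xbc, 0xe8, 0xd5, 0xbc, 0x7a, 0xe9]
t2 = [0xd5, 0xbc, 0x7a, 0xe9, 0xe8, 0xe9, 0xbc, 0xe8]
t3 = [0xe8, 0x80, 0xe9, 0xd3, 0xbc, 0xbc, 0xe8, 0xbc]

RES = [0xe8, 0x80, 0xe9, 0xd3, 0xbc, 0xbc, 0xe8, 0xbc]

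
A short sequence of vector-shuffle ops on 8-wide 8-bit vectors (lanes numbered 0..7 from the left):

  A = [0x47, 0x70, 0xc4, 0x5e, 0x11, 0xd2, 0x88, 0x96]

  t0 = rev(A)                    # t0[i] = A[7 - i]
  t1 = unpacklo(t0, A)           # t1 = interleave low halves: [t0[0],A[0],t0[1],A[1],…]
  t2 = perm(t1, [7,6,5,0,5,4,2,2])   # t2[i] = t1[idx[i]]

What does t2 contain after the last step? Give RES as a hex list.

  t0: 96 88 d2 11 5e c4 70 47
  t1: 96 47 88 70 d2 c4 11 5e
  t2: 5e 11 c4 96 c4 d2 88 88

RES = [0x5e, 0x11, 0xc4, 0x96, 0xc4, 0xd2, 0x88, 0x88]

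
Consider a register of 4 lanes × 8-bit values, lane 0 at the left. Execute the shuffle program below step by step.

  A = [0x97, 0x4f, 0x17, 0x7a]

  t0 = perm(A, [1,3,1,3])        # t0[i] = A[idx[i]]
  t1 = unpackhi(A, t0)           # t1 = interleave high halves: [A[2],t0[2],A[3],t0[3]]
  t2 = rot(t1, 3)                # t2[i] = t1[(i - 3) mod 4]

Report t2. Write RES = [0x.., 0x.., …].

t0 = [0x4f, 0x7a, 0x4f, 0x7a]
t1 = [0x17, 0x4f, 0x7a, 0x7a]
t2 = [0x4f, 0x7a, 0x7a, 0x17]

RES = [0x4f, 0x7a, 0x7a, 0x17]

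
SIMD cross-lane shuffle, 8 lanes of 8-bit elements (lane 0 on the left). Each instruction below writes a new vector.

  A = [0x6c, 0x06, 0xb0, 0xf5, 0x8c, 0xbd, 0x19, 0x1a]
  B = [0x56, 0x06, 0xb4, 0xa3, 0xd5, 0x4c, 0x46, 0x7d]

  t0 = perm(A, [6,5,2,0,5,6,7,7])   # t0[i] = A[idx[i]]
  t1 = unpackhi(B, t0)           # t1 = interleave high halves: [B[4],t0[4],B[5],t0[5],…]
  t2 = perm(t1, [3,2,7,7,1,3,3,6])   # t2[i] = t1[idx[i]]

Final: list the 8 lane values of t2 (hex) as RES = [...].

RES = [0x19, 0x4c, 0x1a, 0x1a, 0xbd, 0x19, 0x19, 0x7d]

t0 = [0x19, 0xbd, 0xb0, 0x6c, 0xbd, 0x19, 0x1a, 0x1a]
t1 = [0xd5, 0xbd, 0x4c, 0x19, 0x46, 0x1a, 0x7d, 0x1a]
t2 = [0x19, 0x4c, 0x1a, 0x1a, 0xbd, 0x19, 0x19, 0x7d]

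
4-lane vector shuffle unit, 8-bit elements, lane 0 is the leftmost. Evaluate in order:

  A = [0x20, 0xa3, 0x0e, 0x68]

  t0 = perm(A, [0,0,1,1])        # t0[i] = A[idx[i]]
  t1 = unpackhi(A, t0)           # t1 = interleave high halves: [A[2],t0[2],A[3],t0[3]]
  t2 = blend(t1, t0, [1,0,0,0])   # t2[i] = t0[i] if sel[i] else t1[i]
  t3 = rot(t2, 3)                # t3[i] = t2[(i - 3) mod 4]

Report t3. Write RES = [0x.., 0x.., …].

t0 = [0x20, 0x20, 0xa3, 0xa3]
t1 = [0x0e, 0xa3, 0x68, 0xa3]
t2 = [0x20, 0xa3, 0x68, 0xa3]
t3 = [0xa3, 0x68, 0xa3, 0x20]

RES = [ 0xa3  0x68  0xa3  0x20 ]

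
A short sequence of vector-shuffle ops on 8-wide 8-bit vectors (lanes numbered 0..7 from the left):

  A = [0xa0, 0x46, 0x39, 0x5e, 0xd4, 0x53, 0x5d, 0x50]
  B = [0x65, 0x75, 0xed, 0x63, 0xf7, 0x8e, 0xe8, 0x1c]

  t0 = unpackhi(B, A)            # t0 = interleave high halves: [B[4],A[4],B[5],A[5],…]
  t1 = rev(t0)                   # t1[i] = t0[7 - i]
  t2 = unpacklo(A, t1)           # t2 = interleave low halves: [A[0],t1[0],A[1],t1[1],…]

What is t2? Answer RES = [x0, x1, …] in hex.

  t0: f7 d4 8e 53 e8 5d 1c 50
  t1: 50 1c 5d e8 53 8e d4 f7
  t2: a0 50 46 1c 39 5d 5e e8

RES = [0xa0, 0x50, 0x46, 0x1c, 0x39, 0x5d, 0x5e, 0xe8]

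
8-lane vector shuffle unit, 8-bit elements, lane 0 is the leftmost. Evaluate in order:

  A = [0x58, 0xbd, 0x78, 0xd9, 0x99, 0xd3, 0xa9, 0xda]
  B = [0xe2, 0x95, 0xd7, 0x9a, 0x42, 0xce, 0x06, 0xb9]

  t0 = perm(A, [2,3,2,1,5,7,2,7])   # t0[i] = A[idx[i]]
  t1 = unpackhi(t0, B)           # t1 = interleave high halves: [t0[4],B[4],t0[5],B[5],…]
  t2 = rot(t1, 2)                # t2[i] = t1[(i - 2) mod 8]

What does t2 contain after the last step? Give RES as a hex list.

t0 = [0x78, 0xd9, 0x78, 0xbd, 0xd3, 0xda, 0x78, 0xda]
t1 = [0xd3, 0x42, 0xda, 0xce, 0x78, 0x06, 0xda, 0xb9]
t2 = [0xda, 0xb9, 0xd3, 0x42, 0xda, 0xce, 0x78, 0x06]

RES = [0xda, 0xb9, 0xd3, 0x42, 0xda, 0xce, 0x78, 0x06]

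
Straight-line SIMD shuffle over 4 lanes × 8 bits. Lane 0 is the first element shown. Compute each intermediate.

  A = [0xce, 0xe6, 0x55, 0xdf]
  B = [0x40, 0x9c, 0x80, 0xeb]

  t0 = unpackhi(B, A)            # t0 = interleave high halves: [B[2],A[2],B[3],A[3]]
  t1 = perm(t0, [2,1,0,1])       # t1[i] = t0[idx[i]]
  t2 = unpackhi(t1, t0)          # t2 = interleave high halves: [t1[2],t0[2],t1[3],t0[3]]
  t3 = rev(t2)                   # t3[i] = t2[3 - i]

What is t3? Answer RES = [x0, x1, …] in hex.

→ t0 |80|55|eb|df|
→ t1 |eb|55|80|55|
→ t2 |80|eb|55|df|
→ t3 |df|55|eb|80|

RES = [0xdf, 0x55, 0xeb, 0x80]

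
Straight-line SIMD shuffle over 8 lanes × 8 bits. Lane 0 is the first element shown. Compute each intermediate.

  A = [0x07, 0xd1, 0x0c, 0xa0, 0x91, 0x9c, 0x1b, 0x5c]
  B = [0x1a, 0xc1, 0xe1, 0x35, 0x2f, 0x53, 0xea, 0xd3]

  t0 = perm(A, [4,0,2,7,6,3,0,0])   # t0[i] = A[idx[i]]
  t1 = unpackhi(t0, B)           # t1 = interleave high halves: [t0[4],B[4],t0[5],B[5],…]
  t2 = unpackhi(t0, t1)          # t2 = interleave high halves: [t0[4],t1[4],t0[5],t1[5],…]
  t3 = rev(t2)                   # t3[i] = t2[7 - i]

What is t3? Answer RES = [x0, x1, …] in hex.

RES = [ 0xd3  0x07  0x07  0x07  0xea  0xa0  0x07  0x1b ]

→ t0 |91|07|0c|5c|1b|a0|07|07|
→ t1 |1b|2f|a0|53|07|ea|07|d3|
→ t2 |1b|07|a0|ea|07|07|07|d3|
→ t3 |d3|07|07|07|ea|a0|07|1b|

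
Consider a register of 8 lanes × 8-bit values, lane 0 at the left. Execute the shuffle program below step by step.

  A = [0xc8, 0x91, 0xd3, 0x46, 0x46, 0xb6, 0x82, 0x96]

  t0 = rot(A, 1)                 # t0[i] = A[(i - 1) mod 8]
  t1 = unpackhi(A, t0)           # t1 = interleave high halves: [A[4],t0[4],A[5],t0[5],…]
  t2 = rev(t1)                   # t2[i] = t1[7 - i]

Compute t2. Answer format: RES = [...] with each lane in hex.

t0 = [0x96, 0xc8, 0x91, 0xd3, 0x46, 0x46, 0xb6, 0x82]
t1 = [0x46, 0x46, 0xb6, 0x46, 0x82, 0xb6, 0x96, 0x82]
t2 = [0x82, 0x96, 0xb6, 0x82, 0x46, 0xb6, 0x46, 0x46]

RES = [ 0x82  0x96  0xb6  0x82  0x46  0xb6  0x46  0x46 ]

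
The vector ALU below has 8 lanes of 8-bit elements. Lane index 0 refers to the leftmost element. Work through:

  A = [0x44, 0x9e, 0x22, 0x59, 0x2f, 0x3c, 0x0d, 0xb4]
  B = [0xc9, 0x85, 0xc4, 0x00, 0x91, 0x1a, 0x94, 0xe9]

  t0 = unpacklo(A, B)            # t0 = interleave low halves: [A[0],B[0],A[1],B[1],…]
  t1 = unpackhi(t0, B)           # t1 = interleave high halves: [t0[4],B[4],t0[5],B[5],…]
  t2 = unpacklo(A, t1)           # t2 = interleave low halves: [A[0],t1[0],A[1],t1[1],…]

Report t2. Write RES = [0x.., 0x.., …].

→ t0 |44|c9|9e|85|22|c4|59|00|
→ t1 |22|91|c4|1a|59|94|00|e9|
→ t2 |44|22|9e|91|22|c4|59|1a|

RES = [ 0x44  0x22  0x9e  0x91  0x22  0xc4  0x59  0x1a ]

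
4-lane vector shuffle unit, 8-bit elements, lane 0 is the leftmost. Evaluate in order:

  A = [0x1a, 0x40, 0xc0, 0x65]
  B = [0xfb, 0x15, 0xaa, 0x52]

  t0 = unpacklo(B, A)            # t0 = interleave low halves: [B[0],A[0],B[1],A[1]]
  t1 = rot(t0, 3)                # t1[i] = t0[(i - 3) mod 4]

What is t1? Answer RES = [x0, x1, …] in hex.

RES = [0x1a, 0x15, 0x40, 0xfb]

  t0: fb 1a 15 40
  t1: 1a 15 40 fb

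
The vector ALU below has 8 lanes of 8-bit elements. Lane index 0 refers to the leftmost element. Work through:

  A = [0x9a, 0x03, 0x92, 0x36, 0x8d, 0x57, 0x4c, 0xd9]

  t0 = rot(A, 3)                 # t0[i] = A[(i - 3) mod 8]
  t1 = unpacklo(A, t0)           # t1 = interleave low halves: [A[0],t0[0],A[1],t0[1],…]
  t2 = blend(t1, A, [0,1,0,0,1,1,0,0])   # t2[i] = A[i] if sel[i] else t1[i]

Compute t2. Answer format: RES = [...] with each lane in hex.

t0 = [0x57, 0x4c, 0xd9, 0x9a, 0x03, 0x92, 0x36, 0x8d]
t1 = [0x9a, 0x57, 0x03, 0x4c, 0x92, 0xd9, 0x36, 0x9a]
t2 = [0x9a, 0x03, 0x03, 0x4c, 0x8d, 0x57, 0x36, 0x9a]

RES = [0x9a, 0x03, 0x03, 0x4c, 0x8d, 0x57, 0x36, 0x9a]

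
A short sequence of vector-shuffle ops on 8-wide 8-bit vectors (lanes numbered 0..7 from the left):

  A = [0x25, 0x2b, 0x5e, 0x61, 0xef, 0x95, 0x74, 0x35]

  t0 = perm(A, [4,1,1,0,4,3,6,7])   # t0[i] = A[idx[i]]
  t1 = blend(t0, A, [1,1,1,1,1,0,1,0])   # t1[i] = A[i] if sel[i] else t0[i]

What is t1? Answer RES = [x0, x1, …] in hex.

→ t0 |ef|2b|2b|25|ef|61|74|35|
→ t1 |25|2b|5e|61|ef|61|74|35|

RES = [ 0x25  0x2b  0x5e  0x61  0xef  0x61  0x74  0x35 ]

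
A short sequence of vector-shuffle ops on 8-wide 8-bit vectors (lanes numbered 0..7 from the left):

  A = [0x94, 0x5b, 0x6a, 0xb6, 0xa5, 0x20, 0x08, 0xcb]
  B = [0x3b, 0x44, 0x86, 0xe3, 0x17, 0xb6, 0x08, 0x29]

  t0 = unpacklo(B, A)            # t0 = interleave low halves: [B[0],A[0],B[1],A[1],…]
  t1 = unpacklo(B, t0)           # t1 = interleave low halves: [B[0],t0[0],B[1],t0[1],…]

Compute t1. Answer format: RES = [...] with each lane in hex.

RES = [ 0x3b  0x3b  0x44  0x94  0x86  0x44  0xe3  0x5b ]

t0 = [0x3b, 0x94, 0x44, 0x5b, 0x86, 0x6a, 0xe3, 0xb6]
t1 = [0x3b, 0x3b, 0x44, 0x94, 0x86, 0x44, 0xe3, 0x5b]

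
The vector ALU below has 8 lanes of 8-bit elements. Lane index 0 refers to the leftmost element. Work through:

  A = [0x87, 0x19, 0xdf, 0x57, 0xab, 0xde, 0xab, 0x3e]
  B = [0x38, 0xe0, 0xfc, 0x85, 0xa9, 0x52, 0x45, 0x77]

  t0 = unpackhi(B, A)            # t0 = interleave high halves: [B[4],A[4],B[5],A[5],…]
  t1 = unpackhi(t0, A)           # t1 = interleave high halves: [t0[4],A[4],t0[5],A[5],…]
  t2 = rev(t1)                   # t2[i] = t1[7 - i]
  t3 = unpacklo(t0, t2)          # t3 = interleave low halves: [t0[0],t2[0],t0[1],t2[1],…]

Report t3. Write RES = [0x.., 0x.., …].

→ t0 |a9|ab|52|de|45|ab|77|3e|
→ t1 |45|ab|ab|de|77|ab|3e|3e|
→ t2 |3e|3e|ab|77|de|ab|ab|45|
→ t3 |a9|3e|ab|3e|52|ab|de|77|

RES = [0xa9, 0x3e, 0xab, 0x3e, 0x52, 0xab, 0xde, 0x77]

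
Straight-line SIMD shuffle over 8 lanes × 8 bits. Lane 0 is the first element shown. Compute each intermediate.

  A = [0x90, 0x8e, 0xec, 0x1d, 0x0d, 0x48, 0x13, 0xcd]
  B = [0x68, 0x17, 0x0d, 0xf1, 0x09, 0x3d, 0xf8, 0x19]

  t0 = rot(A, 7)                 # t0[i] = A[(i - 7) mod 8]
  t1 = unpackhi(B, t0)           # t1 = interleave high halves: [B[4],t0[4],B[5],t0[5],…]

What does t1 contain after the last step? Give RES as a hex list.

RES = [ 0x09  0x48  0x3d  0x13  0xf8  0xcd  0x19  0x90 ]

→ t0 |8e|ec|1d|0d|48|13|cd|90|
→ t1 |09|48|3d|13|f8|cd|19|90|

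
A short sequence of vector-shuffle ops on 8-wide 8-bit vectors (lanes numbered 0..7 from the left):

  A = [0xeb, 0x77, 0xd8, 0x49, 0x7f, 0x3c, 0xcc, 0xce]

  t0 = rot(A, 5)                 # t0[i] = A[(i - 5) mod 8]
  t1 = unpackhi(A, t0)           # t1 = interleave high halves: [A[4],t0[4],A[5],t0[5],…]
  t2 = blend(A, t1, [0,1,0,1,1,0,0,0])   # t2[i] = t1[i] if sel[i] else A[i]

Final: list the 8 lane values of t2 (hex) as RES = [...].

RES = [0xeb, 0xce, 0xd8, 0xeb, 0xcc, 0x3c, 0xcc, 0xce]

→ t0 |49|7f|3c|cc|ce|eb|77|d8|
→ t1 |7f|ce|3c|eb|cc|77|ce|d8|
→ t2 |eb|ce|d8|eb|cc|3c|cc|ce|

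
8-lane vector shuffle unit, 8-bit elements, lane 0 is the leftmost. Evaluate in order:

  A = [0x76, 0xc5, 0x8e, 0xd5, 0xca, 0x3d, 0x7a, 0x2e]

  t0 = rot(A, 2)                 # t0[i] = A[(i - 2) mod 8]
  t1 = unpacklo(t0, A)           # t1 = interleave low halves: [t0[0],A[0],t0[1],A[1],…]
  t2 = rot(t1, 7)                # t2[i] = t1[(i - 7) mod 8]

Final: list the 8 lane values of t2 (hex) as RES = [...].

RES = [ 0x76  0x2e  0xc5  0x76  0x8e  0xc5  0xd5  0x7a ]

→ t0 |7a|2e|76|c5|8e|d5|ca|3d|
→ t1 |7a|76|2e|c5|76|8e|c5|d5|
→ t2 |76|2e|c5|76|8e|c5|d5|7a|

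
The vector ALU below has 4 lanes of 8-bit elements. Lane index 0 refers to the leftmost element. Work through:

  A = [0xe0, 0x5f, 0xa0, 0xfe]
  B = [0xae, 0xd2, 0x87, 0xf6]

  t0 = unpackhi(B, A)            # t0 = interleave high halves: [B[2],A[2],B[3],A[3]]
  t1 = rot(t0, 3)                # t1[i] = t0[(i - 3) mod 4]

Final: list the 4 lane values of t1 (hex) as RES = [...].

→ t0 |87|a0|f6|fe|
→ t1 |a0|f6|fe|87|

RES = [ 0xa0  0xf6  0xfe  0x87 ]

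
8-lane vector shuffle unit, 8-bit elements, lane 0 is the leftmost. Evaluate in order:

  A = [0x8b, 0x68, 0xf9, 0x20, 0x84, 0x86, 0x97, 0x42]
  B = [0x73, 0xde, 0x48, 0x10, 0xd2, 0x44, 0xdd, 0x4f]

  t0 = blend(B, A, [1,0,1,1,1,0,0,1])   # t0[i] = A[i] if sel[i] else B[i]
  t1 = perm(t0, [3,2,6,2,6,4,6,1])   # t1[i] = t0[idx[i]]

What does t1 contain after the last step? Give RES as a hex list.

RES = [0x20, 0xf9, 0xdd, 0xf9, 0xdd, 0x84, 0xdd, 0xde]

  t0: 8b de f9 20 84 44 dd 42
  t1: 20 f9 dd f9 dd 84 dd de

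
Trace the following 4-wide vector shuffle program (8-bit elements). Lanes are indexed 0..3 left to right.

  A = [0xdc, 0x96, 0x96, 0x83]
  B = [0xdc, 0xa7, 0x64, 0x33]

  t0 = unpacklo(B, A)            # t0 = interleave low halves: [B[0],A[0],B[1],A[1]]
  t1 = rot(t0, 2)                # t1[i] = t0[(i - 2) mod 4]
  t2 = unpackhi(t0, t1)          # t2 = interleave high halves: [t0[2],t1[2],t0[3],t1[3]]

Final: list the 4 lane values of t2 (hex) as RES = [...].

  t0: dc dc a7 96
  t1: a7 96 dc dc
  t2: a7 dc 96 dc

RES = [0xa7, 0xdc, 0x96, 0xdc]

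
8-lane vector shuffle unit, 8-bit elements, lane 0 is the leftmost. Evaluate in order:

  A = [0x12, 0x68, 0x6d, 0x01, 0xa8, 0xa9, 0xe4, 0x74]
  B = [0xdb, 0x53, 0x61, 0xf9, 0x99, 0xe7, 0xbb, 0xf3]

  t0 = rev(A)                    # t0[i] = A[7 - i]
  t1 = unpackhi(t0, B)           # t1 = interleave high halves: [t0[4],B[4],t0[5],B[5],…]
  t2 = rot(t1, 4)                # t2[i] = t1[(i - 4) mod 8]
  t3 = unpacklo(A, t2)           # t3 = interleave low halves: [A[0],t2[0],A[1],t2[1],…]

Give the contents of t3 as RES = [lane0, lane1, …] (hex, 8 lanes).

RES = [0x12, 0x68, 0x68, 0xbb, 0x6d, 0x12, 0x01, 0xf3]

→ t0 |74|e4|a9|a8|01|6d|68|12|
→ t1 |01|99|6d|e7|68|bb|12|f3|
→ t2 |68|bb|12|f3|01|99|6d|e7|
→ t3 |12|68|68|bb|6d|12|01|f3|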